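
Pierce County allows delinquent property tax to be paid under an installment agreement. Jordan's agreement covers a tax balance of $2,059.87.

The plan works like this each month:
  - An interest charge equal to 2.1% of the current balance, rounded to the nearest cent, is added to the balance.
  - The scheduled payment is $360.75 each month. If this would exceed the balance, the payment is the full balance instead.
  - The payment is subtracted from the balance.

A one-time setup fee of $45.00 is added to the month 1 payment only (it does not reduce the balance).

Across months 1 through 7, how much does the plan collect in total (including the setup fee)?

# | Opening | Interest | Payment | Fee | End bal
1 | $2,059.87 | $43.26 | $360.75 | $45.00 | $1,742.38
2 | $1,742.38 | $36.59 | $360.75 | — | $1,418.22
3 | $1,418.22 | $29.78 | $360.75 | — | $1,087.25
4 | $1,087.25 | $22.83 | $360.75 | — | $749.33
5 | $749.33 | $15.74 | $360.75 | — | $404.32
6 | $404.32 | $8.49 | $360.75 | — | $52.06
7 | $52.06 | $1.09 | $53.15 | — | $0.00
Total paid: $2,262.65

$2,262.65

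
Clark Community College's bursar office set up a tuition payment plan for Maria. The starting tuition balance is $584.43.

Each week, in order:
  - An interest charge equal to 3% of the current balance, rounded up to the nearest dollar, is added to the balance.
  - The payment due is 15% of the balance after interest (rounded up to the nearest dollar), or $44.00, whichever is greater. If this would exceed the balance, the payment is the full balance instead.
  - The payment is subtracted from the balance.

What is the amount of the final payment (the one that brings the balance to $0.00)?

$31.43

Week 1: opening $584.43; interest $18.00 → $602.43; payment $91.00; balance $511.43
Week 2: opening $511.43; interest $16.00 → $527.43; payment $80.00; balance $447.43
Week 3: opening $447.43; interest $14.00 → $461.43; payment $70.00; balance $391.43
Week 4: opening $391.43; interest $12.00 → $403.43; payment $61.00; balance $342.43
Week 5: opening $342.43; interest $11.00 → $353.43; payment $54.00; balance $299.43
Week 6: opening $299.43; interest $9.00 → $308.43; payment $47.00; balance $261.43
Week 7: opening $261.43; interest $8.00 → $269.43; payment $44.00; balance $225.43
Week 8: opening $225.43; interest $7.00 → $232.43; payment $44.00; balance $188.43
Week 9: opening $188.43; interest $6.00 → $194.43; payment $44.00; balance $150.43
Week 10: opening $150.43; interest $5.00 → $155.43; payment $44.00; balance $111.43
Week 11: opening $111.43; interest $4.00 → $115.43; payment $44.00; balance $71.43
Week 12: opening $71.43; interest $3.00 → $74.43; payment $44.00; balance $30.43
Week 13: opening $30.43; interest $1.00 → $31.43; payment $31.43; balance $0.00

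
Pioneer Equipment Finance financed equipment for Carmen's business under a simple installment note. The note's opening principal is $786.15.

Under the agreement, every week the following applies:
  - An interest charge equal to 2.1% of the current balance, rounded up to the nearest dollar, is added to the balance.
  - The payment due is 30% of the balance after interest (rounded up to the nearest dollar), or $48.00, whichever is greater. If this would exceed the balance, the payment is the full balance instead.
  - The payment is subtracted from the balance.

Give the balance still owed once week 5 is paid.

Week 1: opening $786.15; interest $17.00 → $803.15; payment $241.00; balance $562.15
Week 2: opening $562.15; interest $12.00 → $574.15; payment $173.00; balance $401.15
Week 3: opening $401.15; interest $9.00 → $410.15; payment $124.00; balance $286.15
Week 4: opening $286.15; interest $7.00 → $293.15; payment $88.00; balance $205.15
Week 5: opening $205.15; interest $5.00 → $210.15; payment $64.00; balance $146.15

$146.15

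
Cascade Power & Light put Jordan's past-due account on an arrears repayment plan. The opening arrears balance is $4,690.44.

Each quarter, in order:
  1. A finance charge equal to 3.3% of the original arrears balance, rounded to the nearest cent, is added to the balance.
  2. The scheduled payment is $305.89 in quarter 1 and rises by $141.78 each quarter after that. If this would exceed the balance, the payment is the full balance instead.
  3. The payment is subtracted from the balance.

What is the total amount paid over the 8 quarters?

Quarter 1: opening $4,690.44; interest $154.78 → $4,845.22; payment $305.89; balance $4,539.33
Quarter 2: opening $4,539.33; interest $154.78 → $4,694.11; payment $447.67; balance $4,246.44
Quarter 3: opening $4,246.44; interest $154.78 → $4,401.22; payment $589.45; balance $3,811.77
Quarter 4: opening $3,811.77; interest $154.78 → $3,966.55; payment $731.23; balance $3,235.32
Quarter 5: opening $3,235.32; interest $154.78 → $3,390.10; payment $873.01; balance $2,517.09
Quarter 6: opening $2,517.09; interest $154.78 → $2,671.87; payment $1,014.79; balance $1,657.08
Quarter 7: opening $1,657.08; interest $154.78 → $1,811.86; payment $1,156.57; balance $655.29
Quarter 8: opening $655.29; interest $154.78 → $810.07; payment $810.07; balance $0.00
Total paid: $5,928.68

$5,928.68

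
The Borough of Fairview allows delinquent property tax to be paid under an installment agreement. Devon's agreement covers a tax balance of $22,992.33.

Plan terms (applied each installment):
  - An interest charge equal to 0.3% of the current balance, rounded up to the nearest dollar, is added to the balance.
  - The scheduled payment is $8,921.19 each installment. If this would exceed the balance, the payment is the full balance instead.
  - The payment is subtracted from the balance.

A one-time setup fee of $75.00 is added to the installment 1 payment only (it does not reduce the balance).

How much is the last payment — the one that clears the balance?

$5,277.95

# | Opening | Interest | Payment | Fee | End bal
1 | $22,992.33 | $69.00 | $8,921.19 | $75.00 | $14,140.14
2 | $14,140.14 | $43.00 | $8,921.19 | — | $5,261.95
3 | $5,261.95 | $16.00 | $5,277.95 | — | $0.00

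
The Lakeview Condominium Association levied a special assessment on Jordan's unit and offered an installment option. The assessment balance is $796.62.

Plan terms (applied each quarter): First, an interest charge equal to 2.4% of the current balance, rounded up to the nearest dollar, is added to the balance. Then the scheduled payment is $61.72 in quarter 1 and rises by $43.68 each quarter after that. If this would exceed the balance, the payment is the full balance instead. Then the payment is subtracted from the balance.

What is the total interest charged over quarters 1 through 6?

Quarter 1: opening $796.62; interest $20.00 → $816.62; payment $61.72; balance $754.90
Quarter 2: opening $754.90; interest $19.00 → $773.90; payment $105.40; balance $668.50
Quarter 3: opening $668.50; interest $17.00 → $685.50; payment $149.08; balance $536.42
Quarter 4: opening $536.42; interest $13.00 → $549.42; payment $192.76; balance $356.66
Quarter 5: opening $356.66; interest $9.00 → $365.66; payment $236.44; balance $129.22
Quarter 6: opening $129.22; interest $4.00 → $133.22; payment $133.22; balance $0.00
Total interest: $20.00 + $19.00 + $17.00 + $13.00 + $9.00 + $4.00 = $82.00

$82.00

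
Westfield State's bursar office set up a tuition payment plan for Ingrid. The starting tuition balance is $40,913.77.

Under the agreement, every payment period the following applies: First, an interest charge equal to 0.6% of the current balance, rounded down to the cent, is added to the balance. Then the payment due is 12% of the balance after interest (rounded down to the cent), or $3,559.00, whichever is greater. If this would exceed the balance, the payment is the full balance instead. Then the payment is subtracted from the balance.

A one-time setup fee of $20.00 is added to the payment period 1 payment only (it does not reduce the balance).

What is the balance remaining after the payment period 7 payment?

$14,709.24

Payment period 1: opening $40,913.77; interest $245.48 → $41,159.25; payment $4,939.11 (+ $20.00 fee); balance $36,220.14
Payment period 2: opening $36,220.14; interest $217.32 → $36,437.46; payment $4,372.49; balance $32,064.97
Payment period 3: opening $32,064.97; interest $192.38 → $32,257.35; payment $3,870.88; balance $28,386.47
Payment period 4: opening $28,386.47; interest $170.31 → $28,556.78; payment $3,559.00; balance $24,997.78
Payment period 5: opening $24,997.78; interest $149.98 → $25,147.76; payment $3,559.00; balance $21,588.76
Payment period 6: opening $21,588.76; interest $129.53 → $21,718.29; payment $3,559.00; balance $18,159.29
Payment period 7: opening $18,159.29; interest $108.95 → $18,268.24; payment $3,559.00; balance $14,709.24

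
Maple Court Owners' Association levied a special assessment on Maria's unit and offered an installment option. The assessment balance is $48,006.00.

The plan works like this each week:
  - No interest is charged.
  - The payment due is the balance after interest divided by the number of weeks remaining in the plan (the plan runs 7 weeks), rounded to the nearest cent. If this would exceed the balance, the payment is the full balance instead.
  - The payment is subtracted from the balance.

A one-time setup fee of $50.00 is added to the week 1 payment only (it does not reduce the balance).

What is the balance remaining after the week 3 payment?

$27,432.00

Week 1: $48,006.00 − $6,858.00 (+ $50.00 fee) → $41,148.00
Week 2: $41,148.00 − $6,858.00 → $34,290.00
Week 3: $34,290.00 − $6,858.00 → $27,432.00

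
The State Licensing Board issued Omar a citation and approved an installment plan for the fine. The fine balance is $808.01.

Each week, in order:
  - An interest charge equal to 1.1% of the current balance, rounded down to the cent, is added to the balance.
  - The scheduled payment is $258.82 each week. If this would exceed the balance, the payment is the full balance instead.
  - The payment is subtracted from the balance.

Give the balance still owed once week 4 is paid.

Week 1: opening $808.01; interest $8.88 → $816.89; payment $258.82; balance $558.07
Week 2: opening $558.07; interest $6.13 → $564.20; payment $258.82; balance $305.38
Week 3: opening $305.38; interest $3.35 → $308.73; payment $258.82; balance $49.91
Week 4: opening $49.91; interest $0.54 → $50.45; payment $50.45; balance $0.00

$0.00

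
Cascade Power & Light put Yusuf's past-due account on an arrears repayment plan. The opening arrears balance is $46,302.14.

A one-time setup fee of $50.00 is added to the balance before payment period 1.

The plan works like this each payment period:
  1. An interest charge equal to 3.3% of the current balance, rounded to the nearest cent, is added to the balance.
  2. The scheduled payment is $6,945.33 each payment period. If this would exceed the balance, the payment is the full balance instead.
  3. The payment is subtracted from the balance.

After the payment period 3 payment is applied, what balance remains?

$29,562.96

# | Opening | Interest | Payment | End bal
1 | $46,352.14 | $1,529.62 | $6,945.33 | $40,936.43
2 | $40,936.43 | $1,350.90 | $6,945.33 | $35,342.00
3 | $35,342.00 | $1,166.29 | $6,945.33 | $29,562.96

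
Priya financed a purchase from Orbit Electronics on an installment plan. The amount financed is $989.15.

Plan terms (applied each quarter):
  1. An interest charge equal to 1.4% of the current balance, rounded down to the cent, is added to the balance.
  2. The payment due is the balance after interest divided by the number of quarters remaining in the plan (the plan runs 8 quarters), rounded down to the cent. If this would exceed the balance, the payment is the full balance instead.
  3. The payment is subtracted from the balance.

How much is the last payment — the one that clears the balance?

Quarter 1: $989.15 +$13.84 interest = $1,002.99; pay $125.37 → $877.62
Quarter 2: $877.62 +$12.28 interest = $889.90; pay $127.12 → $762.78
Quarter 3: $762.78 +$10.67 interest = $773.45; pay $128.90 → $644.55
Quarter 4: $644.55 +$9.02 interest = $653.57; pay $130.71 → $522.86
Quarter 5: $522.86 +$7.32 interest = $530.18; pay $132.54 → $397.64
Quarter 6: $397.64 +$5.56 interest = $403.20; pay $134.40 → $268.80
Quarter 7: $268.80 +$3.76 interest = $272.56; pay $136.28 → $136.28
Quarter 8: $136.28 +$1.90 interest = $138.18; pay $138.18 → $0.00

$138.18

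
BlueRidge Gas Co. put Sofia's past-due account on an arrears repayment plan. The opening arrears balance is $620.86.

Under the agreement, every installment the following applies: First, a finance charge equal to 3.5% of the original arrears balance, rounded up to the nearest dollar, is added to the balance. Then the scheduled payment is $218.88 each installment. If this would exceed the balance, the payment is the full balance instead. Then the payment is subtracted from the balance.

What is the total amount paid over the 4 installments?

Installment 1: $620.86 +$22.00 interest = $642.86; pay $218.88 → $423.98
Installment 2: $423.98 +$22.00 interest = $445.98; pay $218.88 → $227.10
Installment 3: $227.10 +$22.00 interest = $249.10; pay $218.88 → $30.22
Installment 4: $30.22 +$22.00 interest = $52.22; pay $52.22 → $0.00
Total paid: $708.86

$708.86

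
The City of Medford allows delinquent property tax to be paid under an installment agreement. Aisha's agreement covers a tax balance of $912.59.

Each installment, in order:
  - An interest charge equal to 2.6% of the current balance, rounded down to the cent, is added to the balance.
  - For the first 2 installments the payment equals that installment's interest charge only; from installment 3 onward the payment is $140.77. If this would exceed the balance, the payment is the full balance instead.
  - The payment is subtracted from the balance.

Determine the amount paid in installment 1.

Installment 1: $912.59 +$23.72 interest = $936.31; pay $23.72 → $912.59

$23.72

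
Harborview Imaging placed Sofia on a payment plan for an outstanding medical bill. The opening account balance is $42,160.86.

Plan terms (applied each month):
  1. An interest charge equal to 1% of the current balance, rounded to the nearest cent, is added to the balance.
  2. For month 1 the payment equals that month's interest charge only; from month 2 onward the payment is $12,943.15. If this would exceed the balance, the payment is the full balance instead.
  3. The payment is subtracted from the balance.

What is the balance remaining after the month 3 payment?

$16,992.56

Month 1: opening $42,160.86; interest $421.61 → $42,582.47; payment $421.61; balance $42,160.86
Month 2: opening $42,160.86; interest $421.61 → $42,582.47; payment $12,943.15; balance $29,639.32
Month 3: opening $29,639.32; interest $296.39 → $29,935.71; payment $12,943.15; balance $16,992.56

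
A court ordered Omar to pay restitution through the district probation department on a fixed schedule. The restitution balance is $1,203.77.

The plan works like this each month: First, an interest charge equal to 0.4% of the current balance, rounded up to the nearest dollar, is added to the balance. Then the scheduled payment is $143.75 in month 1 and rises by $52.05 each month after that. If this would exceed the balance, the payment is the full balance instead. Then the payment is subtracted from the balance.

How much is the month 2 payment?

$195.80

# | Opening | Interest | Payment | End bal
1 | $1,203.77 | $5.00 | $143.75 | $1,065.02
2 | $1,065.02 | $5.00 | $195.80 | $874.22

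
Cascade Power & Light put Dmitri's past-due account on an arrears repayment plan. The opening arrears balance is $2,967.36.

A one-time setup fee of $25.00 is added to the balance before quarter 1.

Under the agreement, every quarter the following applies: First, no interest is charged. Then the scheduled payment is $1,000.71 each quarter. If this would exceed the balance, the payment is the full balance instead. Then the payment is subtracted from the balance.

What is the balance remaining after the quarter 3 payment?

$0.00

Quarter 1: opening $2,992.36; payment $1,000.71; balance $1,991.65
Quarter 2: opening $1,991.65; payment $1,000.71; balance $990.94
Quarter 3: opening $990.94; payment $990.94; balance $0.00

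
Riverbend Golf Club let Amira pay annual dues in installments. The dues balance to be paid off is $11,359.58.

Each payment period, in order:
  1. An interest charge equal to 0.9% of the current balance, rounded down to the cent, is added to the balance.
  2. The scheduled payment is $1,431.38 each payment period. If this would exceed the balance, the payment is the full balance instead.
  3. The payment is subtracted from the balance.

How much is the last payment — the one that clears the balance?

$388.80

Payment period 1: $11,359.58 +$102.23 interest = $11,461.81; pay $1,431.38 → $10,030.43
Payment period 2: $10,030.43 +$90.27 interest = $10,120.70; pay $1,431.38 → $8,689.32
Payment period 3: $8,689.32 +$78.20 interest = $8,767.52; pay $1,431.38 → $7,336.14
Payment period 4: $7,336.14 +$66.02 interest = $7,402.16; pay $1,431.38 → $5,970.78
Payment period 5: $5,970.78 +$53.73 interest = $6,024.51; pay $1,431.38 → $4,593.13
Payment period 6: $4,593.13 +$41.33 interest = $4,634.46; pay $1,431.38 → $3,203.08
Payment period 7: $3,203.08 +$28.82 interest = $3,231.90; pay $1,431.38 → $1,800.52
Payment period 8: $1,800.52 +$16.20 interest = $1,816.72; pay $1,431.38 → $385.34
Payment period 9: $385.34 +$3.46 interest = $388.80; pay $388.80 → $0.00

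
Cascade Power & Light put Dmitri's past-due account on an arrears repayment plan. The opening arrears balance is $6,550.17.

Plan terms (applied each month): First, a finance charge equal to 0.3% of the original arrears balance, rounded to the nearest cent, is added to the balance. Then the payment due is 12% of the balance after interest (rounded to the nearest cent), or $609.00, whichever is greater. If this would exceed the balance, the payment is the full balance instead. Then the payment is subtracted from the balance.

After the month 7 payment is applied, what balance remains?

# | Opening | Interest | Payment | End bal
1 | $6,550.17 | $19.65 | $788.38 | $5,781.44
2 | $5,781.44 | $19.65 | $696.13 | $5,104.96
3 | $5,104.96 | $19.65 | $614.95 | $4,509.66
4 | $4,509.66 | $19.65 | $609.00 | $3,920.31
5 | $3,920.31 | $19.65 | $609.00 | $3,330.96
6 | $3,330.96 | $19.65 | $609.00 | $2,741.61
7 | $2,741.61 | $19.65 | $609.00 | $2,152.26

$2,152.26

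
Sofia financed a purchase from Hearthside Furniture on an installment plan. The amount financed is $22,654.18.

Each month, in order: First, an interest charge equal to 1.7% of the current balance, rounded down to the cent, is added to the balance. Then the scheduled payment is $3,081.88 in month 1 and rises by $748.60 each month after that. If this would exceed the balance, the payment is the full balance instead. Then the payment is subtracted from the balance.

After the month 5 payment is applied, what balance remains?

$1,089.70

Month 1: opening $22,654.18; interest $385.12 → $23,039.30; payment $3,081.88; balance $19,957.42
Month 2: opening $19,957.42; interest $339.27 → $20,296.69; payment $3,830.48; balance $16,466.21
Month 3: opening $16,466.21; interest $279.92 → $16,746.13; payment $4,579.08; balance $12,167.05
Month 4: opening $12,167.05; interest $206.83 → $12,373.88; payment $5,327.68; balance $7,046.20
Month 5: opening $7,046.20; interest $119.78 → $7,165.98; payment $6,076.28; balance $1,089.70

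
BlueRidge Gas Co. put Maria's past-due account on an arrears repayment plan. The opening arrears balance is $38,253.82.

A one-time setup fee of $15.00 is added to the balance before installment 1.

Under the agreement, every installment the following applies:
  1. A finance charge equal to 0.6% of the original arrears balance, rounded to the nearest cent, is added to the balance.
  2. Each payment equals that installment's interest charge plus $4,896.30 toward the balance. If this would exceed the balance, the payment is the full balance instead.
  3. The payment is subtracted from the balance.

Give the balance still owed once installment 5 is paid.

$13,787.32

# | Opening | Interest | Payment | End bal
1 | $38,268.82 | $229.52 | $5,125.82 | $33,372.52
2 | $33,372.52 | $229.52 | $5,125.82 | $28,476.22
3 | $28,476.22 | $229.52 | $5,125.82 | $23,579.92
4 | $23,579.92 | $229.52 | $5,125.82 | $18,683.62
5 | $18,683.62 | $229.52 | $5,125.82 | $13,787.32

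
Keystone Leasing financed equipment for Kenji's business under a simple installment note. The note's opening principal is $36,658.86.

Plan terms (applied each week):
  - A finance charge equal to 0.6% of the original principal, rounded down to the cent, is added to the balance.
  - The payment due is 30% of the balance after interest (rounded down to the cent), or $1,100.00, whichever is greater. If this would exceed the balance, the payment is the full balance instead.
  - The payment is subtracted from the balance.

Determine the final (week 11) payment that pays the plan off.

Week 1: opening $36,658.86; interest $219.95 → $36,878.81; payment $11,063.64; balance $25,815.17
Week 2: opening $25,815.17; interest $219.95 → $26,035.12; payment $7,810.53; balance $18,224.59
Week 3: opening $18,224.59; interest $219.95 → $18,444.54; payment $5,533.36; balance $12,911.18
Week 4: opening $12,911.18; interest $219.95 → $13,131.13; payment $3,939.33; balance $9,191.80
Week 5: opening $9,191.80; interest $219.95 → $9,411.75; payment $2,823.52; balance $6,588.23
Week 6: opening $6,588.23; interest $219.95 → $6,808.18; payment $2,042.45; balance $4,765.73
Week 7: opening $4,765.73; interest $219.95 → $4,985.68; payment $1,495.70; balance $3,489.98
Week 8: opening $3,489.98; interest $219.95 → $3,709.93; payment $1,112.97; balance $2,596.96
Week 9: opening $2,596.96; interest $219.95 → $2,816.91; payment $1,100.00; balance $1,716.91
Week 10: opening $1,716.91; interest $219.95 → $1,936.86; payment $1,100.00; balance $836.86
Week 11: opening $836.86; interest $219.95 → $1,056.81; payment $1,056.81; balance $0.00

$1,056.81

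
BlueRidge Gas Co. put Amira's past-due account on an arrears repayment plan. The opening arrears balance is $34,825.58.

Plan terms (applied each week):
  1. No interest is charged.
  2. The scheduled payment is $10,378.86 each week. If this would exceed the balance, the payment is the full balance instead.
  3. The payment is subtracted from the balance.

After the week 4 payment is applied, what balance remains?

Week 1: $34,825.58 − $10,378.86 → $24,446.72
Week 2: $24,446.72 − $10,378.86 → $14,067.86
Week 3: $14,067.86 − $10,378.86 → $3,689.00
Week 4: $3,689.00 − $3,689.00 → $0.00

$0.00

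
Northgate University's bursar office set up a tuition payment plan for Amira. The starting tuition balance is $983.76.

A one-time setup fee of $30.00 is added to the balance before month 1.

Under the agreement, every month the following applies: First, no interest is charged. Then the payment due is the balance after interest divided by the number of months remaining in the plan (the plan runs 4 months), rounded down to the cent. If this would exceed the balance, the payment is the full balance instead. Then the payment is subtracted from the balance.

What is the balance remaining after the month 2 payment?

# | Opening | Payment | End bal
1 | $1,013.76 | $253.44 | $760.32
2 | $760.32 | $253.44 | $506.88

$506.88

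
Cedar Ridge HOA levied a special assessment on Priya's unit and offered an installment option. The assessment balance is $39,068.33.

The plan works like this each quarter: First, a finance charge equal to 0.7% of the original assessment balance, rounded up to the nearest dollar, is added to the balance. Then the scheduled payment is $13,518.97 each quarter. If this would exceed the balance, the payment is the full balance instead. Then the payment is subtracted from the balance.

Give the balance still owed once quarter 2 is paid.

$12,578.39

Quarter 1: $39,068.33 +$274.00 interest = $39,342.33; pay $13,518.97 → $25,823.36
Quarter 2: $25,823.36 +$274.00 interest = $26,097.36; pay $13,518.97 → $12,578.39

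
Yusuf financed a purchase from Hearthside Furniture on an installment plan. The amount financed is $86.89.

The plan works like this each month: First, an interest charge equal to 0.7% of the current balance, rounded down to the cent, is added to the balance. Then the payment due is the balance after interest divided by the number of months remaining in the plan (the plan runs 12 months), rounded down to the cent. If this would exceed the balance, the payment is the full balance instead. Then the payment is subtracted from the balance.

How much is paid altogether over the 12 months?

Month 1: $86.89 +$0.60 interest = $87.49; pay $7.29 → $80.20
Month 2: $80.20 +$0.56 interest = $80.76; pay $7.34 → $73.42
Month 3: $73.42 +$0.51 interest = $73.93; pay $7.39 → $66.54
Month 4: $66.54 +$0.46 interest = $67.00; pay $7.44 → $59.56
Month 5: $59.56 +$0.41 interest = $59.97; pay $7.49 → $52.48
Month 6: $52.48 +$0.36 interest = $52.84; pay $7.54 → $45.30
Month 7: $45.30 +$0.31 interest = $45.61; pay $7.60 → $38.01
Month 8: $38.01 +$0.26 interest = $38.27; pay $7.65 → $30.62
Month 9: $30.62 +$0.21 interest = $30.83; pay $7.70 → $23.13
Month 10: $23.13 +$0.16 interest = $23.29; pay $7.76 → $15.53
Month 11: $15.53 +$0.10 interest = $15.63; pay $7.81 → $7.82
Month 12: $7.82 +$0.05 interest = $7.87; pay $7.87 → $0.00
Total paid: $90.88

$90.88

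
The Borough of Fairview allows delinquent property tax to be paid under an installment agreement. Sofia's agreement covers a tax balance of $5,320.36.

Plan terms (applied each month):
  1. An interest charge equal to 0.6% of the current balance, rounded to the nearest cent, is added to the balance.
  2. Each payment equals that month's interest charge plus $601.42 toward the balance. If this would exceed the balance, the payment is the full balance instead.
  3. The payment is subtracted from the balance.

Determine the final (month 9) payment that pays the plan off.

# | Opening | Interest | Payment | End bal
1 | $5,320.36 | $31.92 | $633.34 | $4,718.94
2 | $4,718.94 | $28.31 | $629.73 | $4,117.52
3 | $4,117.52 | $24.71 | $626.13 | $3,516.10
4 | $3,516.10 | $21.10 | $622.52 | $2,914.68
5 | $2,914.68 | $17.49 | $618.91 | $2,313.26
6 | $2,313.26 | $13.88 | $615.30 | $1,711.84
7 | $1,711.84 | $10.27 | $611.69 | $1,110.42
8 | $1,110.42 | $6.66 | $608.08 | $509.00
9 | $509.00 | $3.05 | $512.05 | $0.00

$512.05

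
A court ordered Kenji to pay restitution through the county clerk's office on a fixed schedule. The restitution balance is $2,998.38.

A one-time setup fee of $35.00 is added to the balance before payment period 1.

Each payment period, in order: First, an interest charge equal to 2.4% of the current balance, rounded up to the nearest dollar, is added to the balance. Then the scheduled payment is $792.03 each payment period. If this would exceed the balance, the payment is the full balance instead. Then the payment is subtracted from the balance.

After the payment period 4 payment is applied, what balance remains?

$52.26

Payment period 1: $3,033.38 +$73.00 interest = $3,106.38; pay $792.03 → $2,314.35
Payment period 2: $2,314.35 +$56.00 interest = $2,370.35; pay $792.03 → $1,578.32
Payment period 3: $1,578.32 +$38.00 interest = $1,616.32; pay $792.03 → $824.29
Payment period 4: $824.29 +$20.00 interest = $844.29; pay $792.03 → $52.26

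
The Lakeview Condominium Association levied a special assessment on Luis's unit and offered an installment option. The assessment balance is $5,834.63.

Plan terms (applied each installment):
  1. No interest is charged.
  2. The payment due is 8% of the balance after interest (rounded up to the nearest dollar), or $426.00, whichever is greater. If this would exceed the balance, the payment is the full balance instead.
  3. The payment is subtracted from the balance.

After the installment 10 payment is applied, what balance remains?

$1,529.63

Installment 1: $5,834.63 − $467.00 → $5,367.63
Installment 2: $5,367.63 − $430.00 → $4,937.63
Installment 3: $4,937.63 − $426.00 → $4,511.63
Installment 4: $4,511.63 − $426.00 → $4,085.63
Installment 5: $4,085.63 − $426.00 → $3,659.63
Installment 6: $3,659.63 − $426.00 → $3,233.63
Installment 7: $3,233.63 − $426.00 → $2,807.63
Installment 8: $2,807.63 − $426.00 → $2,381.63
Installment 9: $2,381.63 − $426.00 → $1,955.63
Installment 10: $1,955.63 − $426.00 → $1,529.63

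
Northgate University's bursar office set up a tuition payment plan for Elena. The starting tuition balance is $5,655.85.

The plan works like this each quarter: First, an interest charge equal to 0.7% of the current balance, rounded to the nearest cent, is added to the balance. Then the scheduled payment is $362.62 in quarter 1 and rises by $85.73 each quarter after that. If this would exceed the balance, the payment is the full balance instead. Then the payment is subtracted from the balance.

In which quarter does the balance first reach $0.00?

Quarter 1: opening $5,655.85; interest $39.59 → $5,695.44; payment $362.62; balance $5,332.82
Quarter 2: opening $5,332.82; interest $37.33 → $5,370.15; payment $448.35; balance $4,921.80
Quarter 3: opening $4,921.80; interest $34.45 → $4,956.25; payment $534.08; balance $4,422.17
Quarter 4: opening $4,422.17; interest $30.96 → $4,453.13; payment $619.81; balance $3,833.32
Quarter 5: opening $3,833.32; interest $26.83 → $3,860.15; payment $705.54; balance $3,154.61
Quarter 6: opening $3,154.61; interest $22.08 → $3,176.69; payment $791.27; balance $2,385.42
Quarter 7: opening $2,385.42; interest $16.70 → $2,402.12; payment $877.00; balance $1,525.12
Quarter 8: opening $1,525.12; interest $10.68 → $1,535.80; payment $962.73; balance $573.07
Quarter 9: opening $573.07; interest $4.01 → $577.08; payment $577.08; balance $0.00
Balance reaches $0.00 in quarter 9.

9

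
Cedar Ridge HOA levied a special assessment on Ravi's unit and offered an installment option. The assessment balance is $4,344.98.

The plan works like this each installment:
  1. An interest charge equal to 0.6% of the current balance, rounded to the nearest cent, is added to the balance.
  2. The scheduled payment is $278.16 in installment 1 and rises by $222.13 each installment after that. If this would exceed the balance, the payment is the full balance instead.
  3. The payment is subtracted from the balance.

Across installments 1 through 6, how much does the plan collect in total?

$4,451.76

Installment 1: opening $4,344.98; interest $26.07 → $4,371.05; payment $278.16; balance $4,092.89
Installment 2: opening $4,092.89; interest $24.56 → $4,117.45; payment $500.29; balance $3,617.16
Installment 3: opening $3,617.16; interest $21.70 → $3,638.86; payment $722.42; balance $2,916.44
Installment 4: opening $2,916.44; interest $17.50 → $2,933.94; payment $944.55; balance $1,989.39
Installment 5: opening $1,989.39; interest $11.94 → $2,001.33; payment $1,166.68; balance $834.65
Installment 6: opening $834.65; interest $5.01 → $839.66; payment $839.66; balance $0.00
Total paid: $4,451.76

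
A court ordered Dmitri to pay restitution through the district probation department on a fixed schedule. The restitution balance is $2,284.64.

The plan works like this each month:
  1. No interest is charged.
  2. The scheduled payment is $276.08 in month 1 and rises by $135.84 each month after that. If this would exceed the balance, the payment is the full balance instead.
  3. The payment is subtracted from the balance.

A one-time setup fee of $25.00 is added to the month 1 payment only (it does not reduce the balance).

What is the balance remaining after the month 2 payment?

Month 1: opening $2,284.64; payment $276.08 (+ $25.00 fee); balance $2,008.56
Month 2: opening $2,008.56; payment $411.92; balance $1,596.64

$1,596.64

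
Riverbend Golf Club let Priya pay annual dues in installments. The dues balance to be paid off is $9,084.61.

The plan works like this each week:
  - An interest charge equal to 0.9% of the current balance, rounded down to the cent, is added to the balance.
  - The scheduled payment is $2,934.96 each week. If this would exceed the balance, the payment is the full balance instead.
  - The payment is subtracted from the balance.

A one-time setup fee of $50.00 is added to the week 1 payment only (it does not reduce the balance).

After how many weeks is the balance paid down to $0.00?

Week 1: opening $9,084.61; interest $81.76 → $9,166.37; payment $2,934.96 (+ $50.00 fee); balance $6,231.41
Week 2: opening $6,231.41; interest $56.08 → $6,287.49; payment $2,934.96; balance $3,352.53
Week 3: opening $3,352.53; interest $30.17 → $3,382.70; payment $2,934.96; balance $447.74
Week 4: opening $447.74; interest $4.02 → $451.76; payment $451.76; balance $0.00
Balance reaches $0.00 in week 4.

4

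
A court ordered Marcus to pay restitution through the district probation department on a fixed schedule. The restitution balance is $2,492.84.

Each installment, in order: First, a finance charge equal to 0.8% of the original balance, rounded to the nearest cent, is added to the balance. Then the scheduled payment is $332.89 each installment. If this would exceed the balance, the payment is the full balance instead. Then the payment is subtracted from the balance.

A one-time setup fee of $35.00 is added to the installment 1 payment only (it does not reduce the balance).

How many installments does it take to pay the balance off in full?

8

Installment 1: opening $2,492.84; interest $19.94 → $2,512.78; payment $332.89 (+ $35.00 fee); balance $2,179.89
Installment 2: opening $2,179.89; interest $19.94 → $2,199.83; payment $332.89; balance $1,866.94
Installment 3: opening $1,866.94; interest $19.94 → $1,886.88; payment $332.89; balance $1,553.99
Installment 4: opening $1,553.99; interest $19.94 → $1,573.93; payment $332.89; balance $1,241.04
Installment 5: opening $1,241.04; interest $19.94 → $1,260.98; payment $332.89; balance $928.09
Installment 6: opening $928.09; interest $19.94 → $948.03; payment $332.89; balance $615.14
Installment 7: opening $615.14; interest $19.94 → $635.08; payment $332.89; balance $302.19
Installment 8: opening $302.19; interest $19.94 → $322.13; payment $322.13; balance $0.00
Balance reaches $0.00 in installment 8.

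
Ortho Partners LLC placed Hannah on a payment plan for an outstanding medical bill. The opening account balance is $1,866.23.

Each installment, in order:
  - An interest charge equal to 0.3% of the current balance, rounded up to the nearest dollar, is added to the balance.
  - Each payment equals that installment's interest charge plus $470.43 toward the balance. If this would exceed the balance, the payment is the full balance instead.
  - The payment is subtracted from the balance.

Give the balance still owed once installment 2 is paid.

# | Opening | Interest | Payment | End bal
1 | $1,866.23 | $6.00 | $476.43 | $1,395.80
2 | $1,395.80 | $5.00 | $475.43 | $925.37

$925.37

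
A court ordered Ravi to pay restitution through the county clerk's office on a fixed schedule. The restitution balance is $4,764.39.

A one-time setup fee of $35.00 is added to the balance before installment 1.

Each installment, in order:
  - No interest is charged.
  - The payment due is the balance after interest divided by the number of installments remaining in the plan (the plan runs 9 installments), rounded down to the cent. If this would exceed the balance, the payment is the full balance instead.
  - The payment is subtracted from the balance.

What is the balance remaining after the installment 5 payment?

$2,133.08

# | Opening | Payment | End bal
1 | $4,799.39 | $533.26 | $4,266.13
2 | $4,266.13 | $533.26 | $3,732.87
3 | $3,732.87 | $533.26 | $3,199.61
4 | $3,199.61 | $533.26 | $2,666.35
5 | $2,666.35 | $533.27 | $2,133.08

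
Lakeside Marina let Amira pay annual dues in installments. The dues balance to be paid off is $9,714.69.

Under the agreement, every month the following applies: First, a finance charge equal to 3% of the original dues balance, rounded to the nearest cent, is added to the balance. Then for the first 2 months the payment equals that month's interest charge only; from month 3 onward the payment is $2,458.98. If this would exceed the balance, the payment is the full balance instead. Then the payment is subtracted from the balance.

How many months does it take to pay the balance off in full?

Month 1: opening $9,714.69; interest $291.44 → $10,006.13; payment $291.44; balance $9,714.69
Month 2: opening $9,714.69; interest $291.44 → $10,006.13; payment $291.44; balance $9,714.69
Month 3: opening $9,714.69; interest $291.44 → $10,006.13; payment $2,458.98; balance $7,547.15
Month 4: opening $7,547.15; interest $291.44 → $7,838.59; payment $2,458.98; balance $5,379.61
Month 5: opening $5,379.61; interest $291.44 → $5,671.05; payment $2,458.98; balance $3,212.07
Month 6: opening $3,212.07; interest $291.44 → $3,503.51; payment $2,458.98; balance $1,044.53
Month 7: opening $1,044.53; interest $291.44 → $1,335.97; payment $1,335.97; balance $0.00
Balance reaches $0.00 in month 7.

7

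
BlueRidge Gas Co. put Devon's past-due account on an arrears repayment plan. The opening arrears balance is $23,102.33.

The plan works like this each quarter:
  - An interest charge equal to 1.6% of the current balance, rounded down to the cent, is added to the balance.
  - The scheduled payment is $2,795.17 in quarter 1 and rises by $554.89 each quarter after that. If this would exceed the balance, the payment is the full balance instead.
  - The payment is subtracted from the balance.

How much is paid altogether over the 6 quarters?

$24,545.72

# | Opening | Interest | Payment | End bal
1 | $23,102.33 | $369.63 | $2,795.17 | $20,676.79
2 | $20,676.79 | $330.82 | $3,350.06 | $17,657.55
3 | $17,657.55 | $282.52 | $3,904.95 | $14,035.12
4 | $14,035.12 | $224.56 | $4,459.84 | $9,799.84
5 | $9,799.84 | $156.79 | $5,014.73 | $4,941.90
6 | $4,941.90 | $79.07 | $5,020.97 | $0.00
Total paid: $24,545.72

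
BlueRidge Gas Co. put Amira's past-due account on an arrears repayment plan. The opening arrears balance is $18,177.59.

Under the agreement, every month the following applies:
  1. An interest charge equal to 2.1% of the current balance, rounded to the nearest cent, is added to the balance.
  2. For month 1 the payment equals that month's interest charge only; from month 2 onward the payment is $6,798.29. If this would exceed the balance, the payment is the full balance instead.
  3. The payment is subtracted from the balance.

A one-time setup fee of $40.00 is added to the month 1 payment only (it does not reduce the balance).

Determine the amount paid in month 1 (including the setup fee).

Month 1: $18,177.59 +$381.73 interest = $18,559.32; pay $381.73 (+ $40.00 fee) → $18,177.59

$421.73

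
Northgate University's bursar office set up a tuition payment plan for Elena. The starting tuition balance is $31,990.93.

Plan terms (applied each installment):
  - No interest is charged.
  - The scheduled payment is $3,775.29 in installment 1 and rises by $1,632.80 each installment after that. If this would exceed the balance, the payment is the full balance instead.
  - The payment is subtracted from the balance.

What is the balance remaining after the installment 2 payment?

Installment 1: opening $31,990.93; payment $3,775.29; balance $28,215.64
Installment 2: opening $28,215.64; payment $5,408.09; balance $22,807.55

$22,807.55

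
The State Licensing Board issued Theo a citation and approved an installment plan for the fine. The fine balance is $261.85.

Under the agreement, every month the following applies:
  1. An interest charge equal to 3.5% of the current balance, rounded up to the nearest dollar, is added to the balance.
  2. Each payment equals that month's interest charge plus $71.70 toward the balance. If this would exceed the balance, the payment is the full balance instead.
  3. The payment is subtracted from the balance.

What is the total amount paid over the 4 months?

# | Opening | Interest | Payment | End bal
1 | $261.85 | $10.00 | $81.70 | $190.15
2 | $190.15 | $7.00 | $78.70 | $118.45
3 | $118.45 | $5.00 | $76.70 | $46.75
4 | $46.75 | $2.00 | $48.75 | $0.00
Total paid: $285.85

$285.85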